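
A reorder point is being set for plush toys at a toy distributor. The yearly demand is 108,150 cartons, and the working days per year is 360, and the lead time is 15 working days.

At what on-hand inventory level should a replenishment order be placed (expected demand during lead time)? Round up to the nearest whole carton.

4,507 cartons

Daily demand d = 108,150 / 360 = 300.417 cartons/day
Demand during lead time = 300.417 × 15 = 4,506.25
Reorder point = 4,506.25 → round up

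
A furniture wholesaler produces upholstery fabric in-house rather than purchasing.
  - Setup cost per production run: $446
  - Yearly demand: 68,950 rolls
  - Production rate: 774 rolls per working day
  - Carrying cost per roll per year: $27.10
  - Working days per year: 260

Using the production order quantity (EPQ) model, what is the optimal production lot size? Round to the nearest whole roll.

d = 68,950/260 = 265.1923 rolls/day;  effective holding cost H(1 − d/p) = 27.1·(1 − 265.1923/774) = 17.81484
Q* = √(2DS / H_eff) = √(2·68,950·446 / 17.81484) ≈ 1,858.05

1,858 rolls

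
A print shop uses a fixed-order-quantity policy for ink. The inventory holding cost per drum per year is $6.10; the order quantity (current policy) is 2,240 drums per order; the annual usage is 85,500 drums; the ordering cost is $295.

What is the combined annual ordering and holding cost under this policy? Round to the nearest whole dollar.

$18,092

Orders/yr = 85,500/2,240 = 38.170; ordering cost = 38.170 × $295 = $11,260.04
Average inventory = 2,240/2 = 1120; holding cost = 1120 × $6.1 = $6,832.00
Total = $11,260.04 + $6,832.00 = $18,092.04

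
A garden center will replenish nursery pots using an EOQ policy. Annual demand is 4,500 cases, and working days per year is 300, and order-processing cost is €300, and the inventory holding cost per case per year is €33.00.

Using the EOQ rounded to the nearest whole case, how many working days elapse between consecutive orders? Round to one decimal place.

19.1 days

Q* = √(2·D·S / H) = √(2·4,500·300 / 33) = √81,818.2 ≈ 286.04 → Q = 286 cases
Days between orders = 300 / (D/Q) = 300 / 15.734 ≈ 19.067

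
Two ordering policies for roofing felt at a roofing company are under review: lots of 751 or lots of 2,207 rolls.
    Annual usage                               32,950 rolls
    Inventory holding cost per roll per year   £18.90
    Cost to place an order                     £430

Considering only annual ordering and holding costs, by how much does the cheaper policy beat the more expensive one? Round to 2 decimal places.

£1,312.82

Annual cost at Q: ordering D·S/Q plus holding Q·H/2.
TC(751) = (32,950/751)×430 + (751/2)×18.9 = £25,963.13
TC(2,207) = (32,950/2,207)×430 + (2,207/2)×18.9 = £27,275.95
|ΔTC| = |£25,963.13 − £27,275.95| = £1,312.82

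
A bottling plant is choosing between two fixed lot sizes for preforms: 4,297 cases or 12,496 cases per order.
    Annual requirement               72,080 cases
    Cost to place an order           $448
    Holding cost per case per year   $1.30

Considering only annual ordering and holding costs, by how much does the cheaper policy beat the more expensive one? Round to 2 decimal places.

$398.55

Annual cost at Q: ordering D·S/Q plus holding Q·H/2.
TC(4,297) = (72,080/4,297)×448 + (4,297/2)×1.3 = $10,308.02
TC(12,496) = (72,080/12,496)×448 + (12,496/2)×1.3 = $10,706.57
Cheaper: Q = 4,297.  Difference = $398.55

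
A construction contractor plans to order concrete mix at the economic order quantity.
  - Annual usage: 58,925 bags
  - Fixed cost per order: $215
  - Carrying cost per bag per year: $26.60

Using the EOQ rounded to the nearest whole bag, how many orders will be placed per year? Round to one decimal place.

2DS/H = 2·58,925·215/26.6 = 952,546.99
EOQ = √952,546.99 ≈ 975.99 → Q = 976
Orders per year = D/Q = 58,925 / 976 = 60.374

60.4 orders per year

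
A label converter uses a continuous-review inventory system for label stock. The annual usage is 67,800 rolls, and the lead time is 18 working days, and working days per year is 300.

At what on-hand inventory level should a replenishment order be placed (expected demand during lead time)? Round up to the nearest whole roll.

4,068 rolls

Daily demand d = 67,800 / 300 = 226.000 rolls/day
Demand during lead time = 226.000 × 18 = 4,068.00
Reorder point = 4,068.00 → round up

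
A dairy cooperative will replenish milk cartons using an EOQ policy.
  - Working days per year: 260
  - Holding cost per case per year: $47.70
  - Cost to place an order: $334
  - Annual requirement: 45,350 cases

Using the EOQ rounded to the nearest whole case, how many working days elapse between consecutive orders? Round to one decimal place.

4.6 days

2DS/H = 2·45,350·334/47.7 = 635,090.15
EOQ = √635,090.15 ≈ 796.93 → Q = 797 cases
Days between orders = 260 / (D/Q) = 260 / 56.901 ≈ 4.569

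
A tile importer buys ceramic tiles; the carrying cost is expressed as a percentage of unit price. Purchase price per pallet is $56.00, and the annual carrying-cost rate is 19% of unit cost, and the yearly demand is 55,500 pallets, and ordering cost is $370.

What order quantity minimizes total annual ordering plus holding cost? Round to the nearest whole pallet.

Holding cost per pallet per year: H = 19% × $56 = $10.6400
2DS/H = 2·55,500·370/10.64 = 3,859,962.41
EOQ = √3,859,962.41 ≈ 1,964.68

1,965 pallets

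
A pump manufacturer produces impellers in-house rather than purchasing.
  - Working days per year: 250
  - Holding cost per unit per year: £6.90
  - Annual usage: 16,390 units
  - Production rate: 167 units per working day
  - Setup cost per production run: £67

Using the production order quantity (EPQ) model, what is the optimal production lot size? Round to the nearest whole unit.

d = 16,390/250 = 65.5600 units/day;  effective holding cost H(1 − d/p) = 6.9·(1 − 65.5600/167) = 4.19123
Q* = √(2DS / H_eff) = √(2·16,390·67 / 4.19123) ≈ 723.89

724 units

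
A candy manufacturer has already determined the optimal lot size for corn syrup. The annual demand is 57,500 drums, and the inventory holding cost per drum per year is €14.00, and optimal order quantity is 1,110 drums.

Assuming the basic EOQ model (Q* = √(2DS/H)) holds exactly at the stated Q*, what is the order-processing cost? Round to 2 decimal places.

EOQ relation: Q² = 2DS/H, so rearrange for the unknown.
S = Q²H / (2D) = 1,110² × 14 / (2 × 57,500) = 149.9948

€149.99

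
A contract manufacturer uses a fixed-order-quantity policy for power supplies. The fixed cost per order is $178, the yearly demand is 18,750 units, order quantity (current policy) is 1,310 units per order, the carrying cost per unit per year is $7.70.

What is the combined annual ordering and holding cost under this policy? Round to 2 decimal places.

Annual ordering cost = (D/Q)·S = (18,750/1,310) × 178 = $2,547.71
Annual holding cost  = (Q/2)·H = (1,310/2) × 7.7 = $5,043.50
Total = $2,547.71 + $5,043.50 = $7,591.21

$7,591.21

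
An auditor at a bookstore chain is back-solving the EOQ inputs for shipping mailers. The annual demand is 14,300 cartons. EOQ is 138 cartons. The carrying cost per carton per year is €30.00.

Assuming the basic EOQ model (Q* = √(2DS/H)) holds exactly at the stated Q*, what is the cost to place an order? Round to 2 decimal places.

From Q* = √(2DS/H) ⇒ Q*² = 2DS/H.
S = Q²H / (2D) = 138² × 30 / (2 × 14,300) = 19.9762

€19.98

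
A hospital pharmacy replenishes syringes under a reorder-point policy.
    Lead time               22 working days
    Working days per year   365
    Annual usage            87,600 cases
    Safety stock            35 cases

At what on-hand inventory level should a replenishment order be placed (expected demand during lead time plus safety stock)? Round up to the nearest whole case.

Daily demand d = 87,600 / 365 = 240.000 cases/day
Demand during lead time = 240.000 × 22 = 5,280.00
Reorder point = 5,280.00 + 35 = 5,315.00 → round up

5,315 cases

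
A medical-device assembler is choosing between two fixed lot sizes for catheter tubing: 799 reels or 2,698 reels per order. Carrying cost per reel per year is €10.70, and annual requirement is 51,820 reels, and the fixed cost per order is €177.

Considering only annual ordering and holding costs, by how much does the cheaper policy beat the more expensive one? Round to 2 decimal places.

€2,079.73

Annual cost at Q: ordering D·S/Q plus holding Q·H/2.
TC(799) = (51,820/799)×177 + (799/2)×10.7 = €15,754.17
TC(2,698) = (51,820/2,698)×177 + (2,698/2)×10.7 = €17,833.91
|ΔTC| = |€15,754.17 − €17,833.91| = €2,079.73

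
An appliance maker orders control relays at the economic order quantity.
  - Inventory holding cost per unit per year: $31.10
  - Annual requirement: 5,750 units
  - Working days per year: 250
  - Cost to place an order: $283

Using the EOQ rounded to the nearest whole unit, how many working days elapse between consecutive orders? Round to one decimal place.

14.0 days

2DS/H = 2·5,750·283/31.1 = 104,646.30
EOQ = √104,646.30 ≈ 323.49 → Q = 323 units
Days between orders = 250 / (D/Q) = 250 / 17.802 ≈ 14.043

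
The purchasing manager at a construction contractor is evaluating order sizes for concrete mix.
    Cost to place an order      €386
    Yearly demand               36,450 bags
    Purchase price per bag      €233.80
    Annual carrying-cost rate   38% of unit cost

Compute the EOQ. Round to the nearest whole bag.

Holding cost per bag per year: H = 38% × €233.8 = €88.8440
Optimal lot size Q* = (2 × 36,450 × €386 / €88.844)^½ ≈ 562.79

563 bags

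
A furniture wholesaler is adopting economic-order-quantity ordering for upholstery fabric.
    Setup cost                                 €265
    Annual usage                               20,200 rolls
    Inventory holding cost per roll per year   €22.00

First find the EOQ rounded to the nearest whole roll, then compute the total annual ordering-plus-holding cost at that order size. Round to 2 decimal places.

€15,347.05

Optimal lot size Q* = (2 × 20,200 × €265 / €22)^½ ≈ 697.59 → Q = 698 rolls
Annual ordering cost = (D/Q)·S = (20,200/698) × 265 = €7,669.05
Annual holding cost  = (Q/2)·H = (698/2) × 22 = €7,678.00
Total = €7,669.05 + €7,678.00 = €15,347.05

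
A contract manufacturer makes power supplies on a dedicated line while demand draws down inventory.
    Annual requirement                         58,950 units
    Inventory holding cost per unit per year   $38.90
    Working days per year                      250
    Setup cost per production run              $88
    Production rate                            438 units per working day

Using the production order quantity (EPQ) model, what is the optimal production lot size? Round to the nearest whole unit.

760 units

Daily demand d = 58,950/250 = 235.800; p = 438; 1 − d/p = 0.46164
EPQ = √(2DS / (H(1 − d/p)))
    = √(2 × 58,950 × 88 / (38.9 × 0.46164)) ≈ 760.10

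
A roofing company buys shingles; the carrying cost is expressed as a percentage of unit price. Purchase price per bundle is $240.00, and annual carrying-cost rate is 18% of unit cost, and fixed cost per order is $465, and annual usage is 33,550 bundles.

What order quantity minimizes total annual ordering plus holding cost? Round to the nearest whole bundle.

850 bundles

Carrying cost H = $240 × 18% = $43.2000/bundle/yr
2DS/H = 2·33,550·465/43.2 = 722,256.94
EOQ = √722,256.94 ≈ 849.86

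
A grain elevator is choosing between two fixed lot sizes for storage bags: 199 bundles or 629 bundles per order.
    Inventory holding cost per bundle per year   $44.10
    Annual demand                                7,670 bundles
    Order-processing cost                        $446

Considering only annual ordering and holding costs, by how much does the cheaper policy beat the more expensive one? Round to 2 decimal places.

$2,270.04

For each Q, cost = (D/Q)·S + (Q/2)·H.
TC(199) = (7,670/199)×446 + (199/2)×44.1 = $21,578.00
TC(629) = (7,670/629)×446 + (629/2)×44.1 = $19,307.96
Lots of 629 are cheaper by $2,270.04.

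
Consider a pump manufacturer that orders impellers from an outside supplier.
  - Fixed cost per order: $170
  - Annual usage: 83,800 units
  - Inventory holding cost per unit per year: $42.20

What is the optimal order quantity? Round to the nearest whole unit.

822 units

2DS/H = 2·83,800·170/42.2 = 675,165.88
EOQ = √675,165.88 ≈ 821.68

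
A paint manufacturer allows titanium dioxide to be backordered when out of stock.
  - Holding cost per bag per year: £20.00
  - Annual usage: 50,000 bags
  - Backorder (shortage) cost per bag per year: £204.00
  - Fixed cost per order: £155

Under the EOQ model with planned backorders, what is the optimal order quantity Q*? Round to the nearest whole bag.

Basic EOQ = √(2·50,000·155/20) = 880.341
Backorder adjustment √((H+b)/b) = √((20+204)/204) = 1.0479
Q* = 880.341 × 1.0479 ≈ 922.49

922 bags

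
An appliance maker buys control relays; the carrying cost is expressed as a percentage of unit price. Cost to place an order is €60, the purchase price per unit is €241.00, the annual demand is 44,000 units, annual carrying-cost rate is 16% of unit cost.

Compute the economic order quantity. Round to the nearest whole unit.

370 units

Holding cost per unit per year: H = 16% × €241 = €38.5600
Optimal lot size Q* = (2 × 44,000 × €60 / €38.56)^½ ≈ 370.04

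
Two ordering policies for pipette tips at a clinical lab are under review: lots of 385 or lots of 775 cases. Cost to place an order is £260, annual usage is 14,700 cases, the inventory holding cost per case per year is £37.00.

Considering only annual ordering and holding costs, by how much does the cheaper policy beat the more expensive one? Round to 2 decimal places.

TC(Q) = (D/Q)S + (Q/2)H
TC(385) = (14,700/385)×260 + (385/2)×37 = £17,049.77
TC(775) = (14,700/775)×260 + (775/2)×37 = £19,269.11
|ΔTC| = |£17,049.77 − £19,269.11| = £2,219.34

£2,219.34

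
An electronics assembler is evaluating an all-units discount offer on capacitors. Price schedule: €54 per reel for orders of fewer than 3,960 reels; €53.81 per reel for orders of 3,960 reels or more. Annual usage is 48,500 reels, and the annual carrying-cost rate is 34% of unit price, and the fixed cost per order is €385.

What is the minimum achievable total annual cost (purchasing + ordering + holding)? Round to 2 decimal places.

€2,645,185.00

H₁ = 34%×€54 = €18.3600;  H₂ = 34%×€53.81 = €18.2954
EOQ₁ = √(2×48,500×385/18.3600) = 1,426.20  (< 3,960, feasible at tier 1)
EOQ₂ = √(2×48,500×385/18.2954) = 1,428.71  (< 3,960 → use Q = 3,960 at tier-2 price)
TC(tier 1 (EOQ₁), Q≈1,426.2) = €2,645,185.00
TC(tier 2, Q≈3,960.0) = €2,650,725.17
Minimum at tier 1 (EOQ₁): €2,645,185.00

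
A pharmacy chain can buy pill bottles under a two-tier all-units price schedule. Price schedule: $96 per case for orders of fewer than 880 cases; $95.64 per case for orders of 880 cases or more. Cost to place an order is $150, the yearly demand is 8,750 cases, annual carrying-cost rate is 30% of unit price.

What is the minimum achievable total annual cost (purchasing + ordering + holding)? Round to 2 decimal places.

$848,694.83

H₁ = 30%×$96 = $28.8000;  H₂ = 30%×$95.64 = $28.6920
EOQ₁ = √(2×8,750×150/28.8000) = 301.90  (< 880, feasible at tier 1)
EOQ₂ = √(2×8,750×150/28.6920) = 302.47  (< 880 → use Q = 880 at tier-2 price)
TC(tier 1 (EOQ₁), Q≈301.9) = $848,694.83
TC(tier 2, Q≈880.0) = $850,965.96
Minimum at tier 1 (EOQ₁): $848,694.83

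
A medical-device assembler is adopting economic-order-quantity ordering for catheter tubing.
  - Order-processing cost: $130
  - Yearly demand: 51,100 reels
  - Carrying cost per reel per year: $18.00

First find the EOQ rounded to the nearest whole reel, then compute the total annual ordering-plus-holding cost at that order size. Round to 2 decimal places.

$15,464.41

Optimal lot size Q* = (2 × 51,100 × $130 / $18)^½ ≈ 859.13 → Q = 859 reels
Orders/yr = 51,100/859 = 59.488; ordering cost = 59.488 × $130 = $7,733.41
Average inventory = 859/2 = 429.5; holding cost = 429.5 × $18 = $7,731.00
Total = $7,733.41 + $7,731.00 = $15,464.41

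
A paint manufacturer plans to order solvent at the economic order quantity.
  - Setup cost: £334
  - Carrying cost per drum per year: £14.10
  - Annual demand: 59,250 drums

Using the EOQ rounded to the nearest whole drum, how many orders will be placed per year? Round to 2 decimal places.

EOQ = √(2DS/H) = √(2 × 59,250 × 334 / 14.1)
    = √(2,807,021.28) ≈ 1,675.42 → Q = 1,675
Orders per year = D/Q = 59,250 / 1,675 = 35.373

35.37 orders per year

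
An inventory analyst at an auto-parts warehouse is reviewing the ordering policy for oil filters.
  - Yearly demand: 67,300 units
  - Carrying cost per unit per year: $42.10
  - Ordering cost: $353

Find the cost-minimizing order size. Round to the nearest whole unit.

1,062 units

EOQ = √(2DS/H) = √(2 × 67,300 × 353 / 42.1)
    = √(1,128,593.82) ≈ 1,062.35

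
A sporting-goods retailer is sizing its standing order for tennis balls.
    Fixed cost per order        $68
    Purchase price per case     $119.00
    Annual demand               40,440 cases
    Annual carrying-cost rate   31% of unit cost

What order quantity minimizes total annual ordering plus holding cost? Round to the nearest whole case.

Holding cost per case per year: H = 31% × $119 = $36.8900
EOQ = √(2DS/H) = √(2 × 40,440 × 68 / 36.89)
    = √(149,087.56) ≈ 386.12

386 cases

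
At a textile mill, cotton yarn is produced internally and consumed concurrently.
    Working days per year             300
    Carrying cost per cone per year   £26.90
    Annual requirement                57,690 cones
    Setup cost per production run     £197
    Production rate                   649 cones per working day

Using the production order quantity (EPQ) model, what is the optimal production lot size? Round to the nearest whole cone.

Daily demand d = 57,690/300 = 192.300; p = 649; 1 − d/p = 0.70370
EPQ = √(2DS / (H(1 − d/p)))
    = √(2 × 57,690 × 197 / (26.9 × 0.70370)) ≈ 1,095.79

1,096 cones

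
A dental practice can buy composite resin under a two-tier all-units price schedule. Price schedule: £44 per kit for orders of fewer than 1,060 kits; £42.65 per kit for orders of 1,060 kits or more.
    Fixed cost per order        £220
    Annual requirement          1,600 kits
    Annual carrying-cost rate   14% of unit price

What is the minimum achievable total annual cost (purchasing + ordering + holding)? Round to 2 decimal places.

£71,736.71

H₁ = 14%×£44 = £6.1600;  H₂ = 14%×£42.65 = £5.9710
EOQ₁ = √(2×1,600×220/6.1600) = 338.06  (< 1,060, feasible at tier 1)
EOQ₂ = √(2×1,600×220/5.9710) = 343.37  (< 1,060 → use Q = 1,060 at tier-2 price)
TC(tier 1 (EOQ₁), Q≈338.1) = £72,482.46
TC(tier 2, Q≈1,060.0) = £71,736.71
Minimum at tier 2: £71,736.71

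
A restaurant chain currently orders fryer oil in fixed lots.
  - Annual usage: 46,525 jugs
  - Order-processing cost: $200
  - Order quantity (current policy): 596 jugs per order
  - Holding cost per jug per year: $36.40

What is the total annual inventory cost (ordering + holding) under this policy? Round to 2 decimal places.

$26,459.62

Annual ordering cost = (D/Q)·S = (46,525/596) × 200 = $15,612.42
Annual holding cost  = (Q/2)·H = (596/2) × 36.4 = $10,847.20
Total = $15,612.42 + $10,847.20 = $26,459.62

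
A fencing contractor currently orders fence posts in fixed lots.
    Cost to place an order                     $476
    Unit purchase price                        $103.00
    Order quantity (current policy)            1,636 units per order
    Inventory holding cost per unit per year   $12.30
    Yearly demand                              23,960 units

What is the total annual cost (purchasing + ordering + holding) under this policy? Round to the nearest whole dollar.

Ordering: D/Q × S = 23,960/1,636 × $476 = $6,971.25
Holding:  Q/2 × H = 1,636/2 × $12.3 = $10,061.40
Purchase cost = D·C = 23,960 × 103 = $2,467,880.00
Total = $6,971.25 + $10,061.40 + $2,467,880.00 = $2,484,912.65

$2,484,913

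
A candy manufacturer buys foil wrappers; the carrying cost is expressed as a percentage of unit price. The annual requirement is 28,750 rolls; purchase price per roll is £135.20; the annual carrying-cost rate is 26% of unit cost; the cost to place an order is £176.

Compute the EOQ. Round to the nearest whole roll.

Carrying cost H = £135.2 × 26% = £35.1520/roll/yr
Q* = √(2·D·S / H) = √(2·28,750·176 / 35.152) = √287,892.6 ≈ 536.56

537 rolls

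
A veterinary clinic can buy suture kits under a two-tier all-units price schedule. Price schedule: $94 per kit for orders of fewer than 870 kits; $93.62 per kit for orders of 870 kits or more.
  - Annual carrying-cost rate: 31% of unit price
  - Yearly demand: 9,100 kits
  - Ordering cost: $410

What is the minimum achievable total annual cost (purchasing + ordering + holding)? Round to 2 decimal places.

H₁ = 31%×$94 = $29.1400;  H₂ = 31%×$93.62 = $29.0222
EOQ₁ = √(2×9,100×410/29.1400) = 506.04  (< 870, feasible at tier 1)
EOQ₂ = √(2×9,100×410/29.0222) = 507.06  (< 870 → use Q = 870 at tier-2 price)
TC(tier 1 (EOQ₁), Q≈506.0) = $870,145.94
TC(tier 2, Q≈870.0) = $868,855.16
Minimum at tier 2: $868,855.16

$868,855.16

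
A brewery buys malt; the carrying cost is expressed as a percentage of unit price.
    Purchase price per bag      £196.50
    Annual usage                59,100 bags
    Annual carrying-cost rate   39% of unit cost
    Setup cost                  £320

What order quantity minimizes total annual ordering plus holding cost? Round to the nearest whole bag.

703 bags

Carrying cost H = £196.5 × 39% = £76.6350/bag/yr
2DS/H = 2·59,100·320/76.635 = 493,560.38
EOQ = √493,560.38 ≈ 702.54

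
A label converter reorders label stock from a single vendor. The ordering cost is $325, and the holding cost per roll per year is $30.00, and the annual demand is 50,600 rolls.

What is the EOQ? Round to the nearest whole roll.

1,047 rolls

Q* = √(2·D·S / H) = √(2·50,600·325 / 30) = √1,096,333.3 ≈ 1,047.06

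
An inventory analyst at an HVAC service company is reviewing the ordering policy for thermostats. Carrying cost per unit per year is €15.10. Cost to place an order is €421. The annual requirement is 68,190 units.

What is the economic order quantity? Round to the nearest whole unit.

1,950 units

EOQ = √(2DS/H) = √(2 × 68,190 × 421 / 15.1)
    = √(3,802,382.78) ≈ 1,949.97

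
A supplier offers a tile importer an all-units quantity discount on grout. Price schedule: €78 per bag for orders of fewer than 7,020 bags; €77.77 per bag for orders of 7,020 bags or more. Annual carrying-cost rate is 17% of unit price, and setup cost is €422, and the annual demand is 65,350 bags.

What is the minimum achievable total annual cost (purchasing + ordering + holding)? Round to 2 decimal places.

€5,124,343.68

H₁ = 17%×€78 = €13.2600;  H₂ = 17%×€77.77 = €13.2209
EOQ₁ = √(2×65,350×422/13.2600) = 2,039.49  (< 7,020, feasible at tier 1)
EOQ₂ = √(2×65,350×422/13.2209) = 2,042.51  (< 7,020 → use Q = 7,020 at tier-2 price)
TC(tier 1 (EOQ₁), Q≈2,039.5) = €5,124,343.68
TC(tier 2, Q≈7,020.0) = €5,132,603.31
Minimum at tier 1 (EOQ₁): €5,124,343.68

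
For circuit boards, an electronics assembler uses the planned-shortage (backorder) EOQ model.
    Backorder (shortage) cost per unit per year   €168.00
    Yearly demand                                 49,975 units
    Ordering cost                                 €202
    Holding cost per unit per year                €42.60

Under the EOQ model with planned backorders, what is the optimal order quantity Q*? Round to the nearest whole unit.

Q* = √(2DS/H) · √((H + b)/b)
   = √(2 × 49,975 × 202 / 42.6) · √((42.6 + 168) / 168)
   = 688.434 × 1.1196 ≈ 770.79

771 units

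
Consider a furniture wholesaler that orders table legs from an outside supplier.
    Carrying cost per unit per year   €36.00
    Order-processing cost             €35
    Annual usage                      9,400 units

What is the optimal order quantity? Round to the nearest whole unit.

Optimal lot size Q* = (2 × 9,400 × €35 / €36)^½ ≈ 135.20

135 units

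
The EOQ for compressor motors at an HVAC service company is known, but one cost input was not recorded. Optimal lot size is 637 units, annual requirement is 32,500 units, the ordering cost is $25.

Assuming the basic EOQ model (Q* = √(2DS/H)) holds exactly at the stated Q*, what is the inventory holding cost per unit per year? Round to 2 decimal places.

EOQ relation: Q² = 2DS/H, so rearrange for the unknown.
H = 2DS / Q² = 2 × 32,500 × 25 / 637² = 4.0047

$4.00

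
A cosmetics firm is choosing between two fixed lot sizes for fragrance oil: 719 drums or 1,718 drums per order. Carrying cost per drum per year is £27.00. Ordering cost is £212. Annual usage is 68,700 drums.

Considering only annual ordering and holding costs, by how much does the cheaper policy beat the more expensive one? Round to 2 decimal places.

£1,707.56

Annual cost at Q: ordering D·S/Q plus holding Q·H/2.
TC(719) = (68,700/719)×212 + (719/2)×27 = £29,962.97
TC(1,718) = (68,700/1,718)×212 + (1,718/2)×27 = £31,670.53
Lots of 719 are cheaper by £1,707.56.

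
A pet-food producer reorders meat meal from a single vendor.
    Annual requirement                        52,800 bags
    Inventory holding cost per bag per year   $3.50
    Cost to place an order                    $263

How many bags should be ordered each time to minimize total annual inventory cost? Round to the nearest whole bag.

2,817 bags

2DS/H = 2·52,800·263/3.5 = 7,935,085.71
EOQ = √7,935,085.71 ≈ 2,816.93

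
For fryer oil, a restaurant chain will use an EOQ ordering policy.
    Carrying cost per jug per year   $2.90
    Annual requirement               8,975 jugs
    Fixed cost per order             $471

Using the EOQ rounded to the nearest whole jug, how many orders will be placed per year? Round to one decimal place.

2DS/H = 2·8,975·471/2.9 = 2,915,327.59
EOQ = √2,915,327.59 ≈ 1,707.43 → Q = 1,707
Orders per year = D/Q = 8,975 / 1,707 = 5.258

5.3 orders per year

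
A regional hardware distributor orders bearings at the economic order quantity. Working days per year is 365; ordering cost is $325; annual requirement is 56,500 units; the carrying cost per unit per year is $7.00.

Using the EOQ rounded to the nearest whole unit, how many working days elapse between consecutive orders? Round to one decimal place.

Optimal lot size Q* = (2 × 56,500 × $325 / $7)^½ ≈ 2,290.51 → Q = 2,291 units
Cycle time = (working days × Q)/D = (365 × 2,291) / 56,500 = 14.800 days

14.8 days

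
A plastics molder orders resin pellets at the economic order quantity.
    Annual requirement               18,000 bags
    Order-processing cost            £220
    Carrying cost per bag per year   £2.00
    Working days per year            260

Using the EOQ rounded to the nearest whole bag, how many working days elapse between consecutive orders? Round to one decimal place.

Q* = √(2·D·S / H) = √(2·18,000·220 / 2) = √3,960,000.0 ≈ 1,989.97 → Q = 1,990 bags
Cycle time = (working days × Q)/D = (260 × 1,990) / 18,000 = 28.744 days

28.7 days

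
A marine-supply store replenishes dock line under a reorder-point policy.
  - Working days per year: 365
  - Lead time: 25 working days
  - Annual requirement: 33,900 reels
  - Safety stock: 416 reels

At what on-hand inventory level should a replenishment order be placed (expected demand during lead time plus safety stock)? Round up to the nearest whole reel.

2,738 reels

Daily demand d = 33,900 / 365 = 92.877 reels/day
Demand during lead time = 92.877 × 25 = 2,321.92
Reorder point = 2,321.92 + 416 = 2,737.92 → round up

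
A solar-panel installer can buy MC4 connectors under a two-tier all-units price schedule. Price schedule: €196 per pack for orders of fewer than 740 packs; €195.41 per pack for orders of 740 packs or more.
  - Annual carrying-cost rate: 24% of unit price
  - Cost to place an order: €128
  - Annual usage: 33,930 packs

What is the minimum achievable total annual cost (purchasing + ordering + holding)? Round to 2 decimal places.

H₁ = 24%×€196 = €47.0400;  H₂ = 24%×€195.41 = €46.8984
EOQ₁ = √(2×33,930×128/47.0400) = 429.71  (< 740, feasible at tier 1)
EOQ₂ = √(2×33,930×128/46.8984) = 430.36  (< 740 → use Q = 740 at tier-2 price)
TC(tier 1 (EOQ₁), Q≈429.7) = €6,670,493.69
TC(tier 2, Q≈740.0) = €6,653,482.68
Minimum at tier 2: €6,653,482.68

€6,653,482.68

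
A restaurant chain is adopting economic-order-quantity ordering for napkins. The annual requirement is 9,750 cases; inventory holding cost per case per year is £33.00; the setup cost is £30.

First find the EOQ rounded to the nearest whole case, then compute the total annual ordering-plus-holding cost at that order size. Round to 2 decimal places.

£4,393.75

EOQ = √(2DS/H) = √(2 × 9,750 × 30 / 33)
    = √(17,727.27) ≈ 133.14 → Q = 133 cases
Annual ordering cost = (D/Q)·S = (9,750/133) × 30 = £2,199.25
Annual holding cost  = (Q/2)·H = (133/2) × 33 = £2,194.50
Total = £2,199.25 + £2,194.50 = £4,393.75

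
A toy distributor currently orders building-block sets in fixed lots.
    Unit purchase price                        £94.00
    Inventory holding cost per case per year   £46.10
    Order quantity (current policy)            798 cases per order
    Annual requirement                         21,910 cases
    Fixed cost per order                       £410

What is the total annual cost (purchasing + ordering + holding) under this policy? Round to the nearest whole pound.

£2,089,191

Ordering: D/Q × S = 21,910/798 × £410 = £11,257.02
Holding:  Q/2 × H = 798/2 × £46.1 = £18,393.90
Purchase cost = D·C = 21,910 × 94 = £2,059,540.00
Total = £11,257.02 + £18,393.90 + £2,059,540.00 = £2,089,190.92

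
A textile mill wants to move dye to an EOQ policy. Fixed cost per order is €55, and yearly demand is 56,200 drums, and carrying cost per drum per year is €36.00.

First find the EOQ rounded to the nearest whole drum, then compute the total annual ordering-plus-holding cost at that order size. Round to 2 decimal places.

€14,918.18

Optimal lot size Q* = (2 × 56,200 × €55 / €36)^½ ≈ 414.39 → Q = 414 drums
Ordering: D/Q × S = 56,200/414 × €55 = €7,466.18
Holding:  Q/2 × H = 414/2 × €36 = €7,452.00
Total = €7,466.18 + €7,452.00 = €14,918.18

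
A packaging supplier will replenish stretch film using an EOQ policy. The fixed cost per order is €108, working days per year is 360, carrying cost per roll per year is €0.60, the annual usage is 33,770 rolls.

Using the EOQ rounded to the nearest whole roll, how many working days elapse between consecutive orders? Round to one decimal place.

2DS/H = 2·33,770·108/0.6 = 12,157,200.00
EOQ = √12,157,200.00 ≈ 3,486.72 → Q = 3,487 rolls
Cycle time = (working days × Q)/D = (360 × 3,487) / 33,770 = 37.173 days

37.2 days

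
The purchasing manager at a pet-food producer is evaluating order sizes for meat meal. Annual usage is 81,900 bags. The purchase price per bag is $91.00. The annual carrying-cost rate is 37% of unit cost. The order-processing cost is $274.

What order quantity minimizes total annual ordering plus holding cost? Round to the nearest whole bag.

Holding cost per bag per year: H = 37% × $91 = $33.6700
Optimal lot size Q* = (2 × 81,900 × $274 / $33.67)^½ ≈ 1,154.54

1,155 bags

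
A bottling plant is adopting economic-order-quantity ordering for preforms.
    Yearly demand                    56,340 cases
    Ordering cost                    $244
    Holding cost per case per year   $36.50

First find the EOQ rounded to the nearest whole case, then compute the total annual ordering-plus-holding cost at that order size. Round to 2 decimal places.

Optimal lot size Q* = (2 × 56,340 × $244 / $36.5)^½ ≈ 867.90 → Q = 868 cases
Annual ordering cost = (D/Q)·S = (56,340/868) × 244 = $15,837.51
Annual holding cost  = (Q/2)·H = (868/2) × 36.5 = $15,841.00
Total = $15,837.51 + $15,841.00 = $31,678.51

$31,678.51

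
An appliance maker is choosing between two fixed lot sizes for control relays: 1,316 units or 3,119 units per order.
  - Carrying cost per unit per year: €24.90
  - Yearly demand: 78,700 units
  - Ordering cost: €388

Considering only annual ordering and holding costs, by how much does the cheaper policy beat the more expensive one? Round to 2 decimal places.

Annual cost at Q: ordering D·S/Q plus holding Q·H/2.
TC(1,316) = (78,700/1,316)×388 + (1,316/2)×24.9 = €39,587.54
TC(3,119) = (78,700/3,119)×388 + (3,119/2)×24.9 = €48,621.74
|ΔTC| = |€39,587.54 − €48,621.74| = €9,034.20

€9,034.20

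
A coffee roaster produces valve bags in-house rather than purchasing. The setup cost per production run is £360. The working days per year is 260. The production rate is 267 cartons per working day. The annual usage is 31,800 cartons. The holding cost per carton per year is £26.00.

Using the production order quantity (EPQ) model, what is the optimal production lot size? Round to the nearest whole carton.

1,275 cartons

Daily demand d = 31,800/260 = 122.308; p = 267; 1 − d/p = 0.54192
EPQ = √(2DS / (H(1 − d/p)))
    = √(2 × 31,800 × 360 / (26 × 0.54192)) ≈ 1,274.75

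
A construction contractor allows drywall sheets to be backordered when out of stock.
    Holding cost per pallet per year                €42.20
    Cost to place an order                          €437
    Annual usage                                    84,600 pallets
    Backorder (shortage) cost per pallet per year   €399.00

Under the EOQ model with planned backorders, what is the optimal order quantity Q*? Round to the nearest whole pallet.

Basic EOQ = √(2·84,600·437/42.2) = 1,323.685
Backorder adjustment √((H+b)/b) = √((42.2+399)/399) = 1.0516
Q* = 1,323.685 × 1.0516 ≈ 1,391.93

1,392 pallets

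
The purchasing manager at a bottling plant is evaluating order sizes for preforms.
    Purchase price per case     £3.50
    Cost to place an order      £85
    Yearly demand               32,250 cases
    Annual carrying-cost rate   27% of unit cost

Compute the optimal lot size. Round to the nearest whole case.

H = i·C = 0.27 × £3.5 = £0.9450 per case-year
2DS/H = 2·32,250·85/0.945 = 5,801,587.30
EOQ = √5,801,587.30 ≈ 2,408.65

2,409 cases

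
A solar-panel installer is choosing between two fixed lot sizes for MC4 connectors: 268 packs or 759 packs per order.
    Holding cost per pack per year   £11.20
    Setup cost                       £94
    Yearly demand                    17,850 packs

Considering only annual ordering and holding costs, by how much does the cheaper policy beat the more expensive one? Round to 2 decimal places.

£1,300.55

Annual cost at Q: ordering D·S/Q plus holding Q·H/2.
TC(268) = (17,850/268)×94 + (268/2)×11.2 = £7,761.62
TC(759) = (17,850/759)×94 + (759/2)×11.2 = £6,461.07
Lots of 759 are cheaper by £1,300.55.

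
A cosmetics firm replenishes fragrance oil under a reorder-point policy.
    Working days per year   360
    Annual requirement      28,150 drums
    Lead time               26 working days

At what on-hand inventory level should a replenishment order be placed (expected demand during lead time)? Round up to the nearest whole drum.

2,034 drums

Daily demand d = 28,150 / 360 = 78.194 drums/day
Demand during lead time = 78.194 × 26 = 2,033.06
Reorder point = 2,033.06 → round up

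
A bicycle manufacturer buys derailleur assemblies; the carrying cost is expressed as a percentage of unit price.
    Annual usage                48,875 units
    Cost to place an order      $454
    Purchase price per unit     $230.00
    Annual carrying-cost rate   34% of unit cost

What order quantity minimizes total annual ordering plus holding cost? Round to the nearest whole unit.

753 units

H = i·C = 0.34 × $230 = $78.2000 per unit-year
2DS/H = 2·48,875·454/78.2 = 567,500.00
EOQ = √567,500.00 ≈ 753.33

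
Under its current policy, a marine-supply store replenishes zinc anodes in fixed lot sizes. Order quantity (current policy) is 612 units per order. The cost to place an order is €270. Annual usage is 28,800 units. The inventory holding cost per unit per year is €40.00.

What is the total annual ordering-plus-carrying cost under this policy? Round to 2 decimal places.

Orders/yr = 28,800/612 = 47.059; ordering cost = 47.059 × €270 = €12,705.88
Average inventory = 612/2 = 306; holding cost = 306 × €40 = €12,240.00
Total = €12,705.88 + €12,240.00 = €24,945.88

€24,945.88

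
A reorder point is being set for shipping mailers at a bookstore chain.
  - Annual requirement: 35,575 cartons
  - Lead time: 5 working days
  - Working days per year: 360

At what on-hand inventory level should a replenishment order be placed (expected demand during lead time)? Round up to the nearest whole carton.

495 cartons

Daily demand d = 35,575 / 360 = 98.819 cartons/day
Demand during lead time = 98.819 × 5 = 494.10
Reorder point = 494.10 → round up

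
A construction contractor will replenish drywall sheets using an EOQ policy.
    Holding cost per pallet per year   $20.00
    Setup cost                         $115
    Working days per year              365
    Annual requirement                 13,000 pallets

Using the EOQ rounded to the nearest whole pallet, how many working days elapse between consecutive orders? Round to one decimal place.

2DS/H = 2·13,000·115/20 = 149,500.00
EOQ = √149,500.00 ≈ 386.65 → Q = 387 pallets
Cycle time = (working days × Q)/D = (365 × 387) / 13,000 = 10.866 days

10.9 days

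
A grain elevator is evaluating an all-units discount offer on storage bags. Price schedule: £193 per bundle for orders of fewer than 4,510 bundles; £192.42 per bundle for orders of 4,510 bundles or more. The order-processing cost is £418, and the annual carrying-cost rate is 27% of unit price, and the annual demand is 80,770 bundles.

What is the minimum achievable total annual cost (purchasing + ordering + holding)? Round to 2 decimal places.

H₁ = 27%×£193 = £52.1100;  H₂ = 27%×£192.42 = £51.9534
EOQ₁ = √(2×80,770×418/52.1100) = 1,138.33  (< 4,510, feasible at tier 1)
EOQ₂ = √(2×80,770×418/51.9534) = 1,140.04  (< 4,510 → use Q = 4,510 at tier-2 price)
TC(tier 1 (EOQ₁), Q≈1,138.3) = £15,647,928.30
TC(tier 2, Q≈4,510.0) = £15,666,404.32
Minimum at tier 1 (EOQ₁): £15,647,928.30

£15,647,928.30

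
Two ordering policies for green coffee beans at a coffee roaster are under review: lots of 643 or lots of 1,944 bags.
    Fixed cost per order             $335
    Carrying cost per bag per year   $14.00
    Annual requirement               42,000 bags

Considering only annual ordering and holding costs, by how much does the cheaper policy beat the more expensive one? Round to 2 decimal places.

For each Q, cost = (D/Q)·S + (Q/2)·H.
TC(643) = (42,000/643)×335 + (643/2)×14 = $26,382.80
TC(1,944) = (42,000/1,944)×335 + (1,944/2)×14 = $20,845.65
|ΔTC| = |$26,382.80 − $20,845.65| = $5,537.15

$5,537.15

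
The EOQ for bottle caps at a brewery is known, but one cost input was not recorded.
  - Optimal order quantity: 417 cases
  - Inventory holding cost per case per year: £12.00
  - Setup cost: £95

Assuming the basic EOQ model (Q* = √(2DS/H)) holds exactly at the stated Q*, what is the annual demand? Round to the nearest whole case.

EOQ relation: Q² = 2DS/H, so rearrange for the unknown.
D = Q²H / (2S) = 417² × 12 / (2 × 95) = 10,982.46

10,982 cases per year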